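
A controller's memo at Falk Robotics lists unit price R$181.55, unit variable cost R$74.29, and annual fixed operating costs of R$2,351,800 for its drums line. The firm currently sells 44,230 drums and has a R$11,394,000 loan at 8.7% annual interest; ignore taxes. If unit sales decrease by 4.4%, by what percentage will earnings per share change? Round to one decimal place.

-14.9%

At 44,230 units, contribution = 44,230 × R$107.26 = R$4,744,109.80.
Operating income = contribution − fixed costs = R$4,744,109.80 − R$2,351,800 = R$2,392,309.80.
Interest = R$991,278.00, so EBIT − I = R$1,401,031.80.
Degree of combined leverage = contribution ÷ (EBIT − I) = R$4,744,109.80 ÷ R$1,401,031.80 = 3.3862.
%ΔEPS = DCL × %ΔSales = 3.3862 × -4.4% = -14.9%.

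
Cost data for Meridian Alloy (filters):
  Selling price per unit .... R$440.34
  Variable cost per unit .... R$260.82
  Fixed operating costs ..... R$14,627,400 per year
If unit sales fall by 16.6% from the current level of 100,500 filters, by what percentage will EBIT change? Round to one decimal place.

Total contribution margin = 100,500 × R$179.52 = R$18,041,760.00.
EBIT = R$18,041,760.00 − R$14,627,400 = R$3,414,360.00.
DOL = contribution ÷ EBIT = R$18,041,760.00 ÷ R$3,414,360.00 = 5.2841.
Operating income changes by 5.2841 × -16.6% = -87.7%.

-87.7%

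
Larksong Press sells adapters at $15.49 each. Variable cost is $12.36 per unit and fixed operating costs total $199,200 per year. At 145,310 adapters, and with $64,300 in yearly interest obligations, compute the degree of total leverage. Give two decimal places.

2.38

Total contribution margin = 145,310 × $3.13 = $454,820.30.
Subtracting fixed costs: EBIT = $454,820.30 − $199,200 = $255,620.30. Interest = $64,300.00, so EBIT − I = $191,320.30.
DCL = contribution ÷ (EBIT − I) = $454,820.30 ÷ $191,320.30 = 2.3773.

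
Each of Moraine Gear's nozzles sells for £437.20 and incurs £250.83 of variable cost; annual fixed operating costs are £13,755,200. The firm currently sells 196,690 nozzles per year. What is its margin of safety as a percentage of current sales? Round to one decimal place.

62.5%

Each unit contributes £437.20 − £250.83 = £186.37. Break-even units = £13,755,200 ÷ £186.37 = 73,805.87; break-even revenue = 73,805.87 × £437.20 = £32,267,926.38.
Actual sales revenue = 196,690 × £437.20 = £85,992,868.00.
Margin of safety = (£85,992,868.00 − £32,267,926.38) ÷ £85,992,868.00 = 62.5%.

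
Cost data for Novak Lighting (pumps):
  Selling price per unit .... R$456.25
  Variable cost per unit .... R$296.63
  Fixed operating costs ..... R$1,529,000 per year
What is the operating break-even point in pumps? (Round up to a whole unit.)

Contribution margin per unit = R$456.25 − R$296.63 = R$159.62.
Units to break even: R$1,529,000 ÷ R$159.62 = 9,579.00, rounded up to 9,580.

9,580 pumps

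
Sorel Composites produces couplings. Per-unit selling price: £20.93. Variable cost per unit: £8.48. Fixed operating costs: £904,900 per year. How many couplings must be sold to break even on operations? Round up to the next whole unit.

72,683 couplings

Unit CM = price − variable cost = £20.93 − £8.48 = £12.45.
Break-even Q = £904,900 / £12.45 = 72,682.73 → 72,683 couplings.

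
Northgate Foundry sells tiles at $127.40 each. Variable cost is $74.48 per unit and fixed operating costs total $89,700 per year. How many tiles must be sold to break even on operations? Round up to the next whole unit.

Each unit contributes $127.40 − $74.48 = $52.92.
Break-even Q = $89,700 / $52.92 = 1,695.01 → 1,696 tiles.

1,696 tiles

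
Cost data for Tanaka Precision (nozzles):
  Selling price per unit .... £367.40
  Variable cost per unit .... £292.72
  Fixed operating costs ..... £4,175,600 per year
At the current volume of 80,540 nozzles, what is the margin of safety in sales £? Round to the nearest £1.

Contribution margin per unit = £367.40 − £292.72 = £74.68. Break-even units = £4,175,600 ÷ £74.68 = 55,913.23; break-even revenue = 55,913.23 × £367.40 = £20,542,520.62.
Actual sales revenue = 80,540 × £367.40 = £29,590,396.00.
Margin of safety = £29,590,396.00 − £20,542,520.62 = £9,047,875.

£9,047,875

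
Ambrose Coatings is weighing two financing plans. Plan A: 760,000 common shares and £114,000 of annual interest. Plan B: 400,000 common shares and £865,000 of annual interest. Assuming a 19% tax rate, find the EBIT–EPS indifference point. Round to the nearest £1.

Set EPS_A = EPS_B: (EBIT − £114,000)(1 − 0.19) ÷ 760,000 = (EBIT − £865,000)(1 − 0.19) ÷ 400,000.
Cancelling (1 − t) and cross-multiplying: 400,000·(EBIT − 114,000) = 760,000·(EBIT − 865,000).
Solving, EBIT = (865,000·760,000 − 114,000·400,000) / (760,000 − 400,000) = 611,800,000,000 / 360,000 = 1,699,444.44.

£1,699,444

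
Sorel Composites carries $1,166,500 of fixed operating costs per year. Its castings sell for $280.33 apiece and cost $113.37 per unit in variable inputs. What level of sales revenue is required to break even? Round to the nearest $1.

$1,958,583

CM per unit = $280.33 − $113.37 = $166.96; CM ratio = $166.96 / $280.33 = 0.5956.
Break-even revenue = fixed costs × price ÷ CM = $1,166,500 × $280.33 ÷ $166.96 = $1,958,583.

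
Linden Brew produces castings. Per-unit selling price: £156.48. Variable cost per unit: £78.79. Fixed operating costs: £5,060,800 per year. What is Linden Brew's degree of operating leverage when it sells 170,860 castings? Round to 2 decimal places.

1.62

At 170,860 units, contribution = 170,860 × £77.69 = £13,274,113.40.
Subtracting fixed costs: EBIT = £13,274,113.40 − £5,060,800 = £8,213,313.40.
Degree of operating leverage = £13,274,113.40 / £8,213,313.40 = 1.6162.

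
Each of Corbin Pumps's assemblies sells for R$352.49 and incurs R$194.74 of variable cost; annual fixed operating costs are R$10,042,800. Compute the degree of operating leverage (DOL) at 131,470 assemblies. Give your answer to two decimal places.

1.94

Contribution at this volume is 131,470 × R$157.75 = R$20,739,392.50.
Subtracting fixed costs: EBIT = R$20,739,392.50 − R$10,042,800 = R$10,696,592.50.
DOL = contribution ÷ EBIT = R$20,739,392.50 ÷ R$10,696,592.50 = 1.9389.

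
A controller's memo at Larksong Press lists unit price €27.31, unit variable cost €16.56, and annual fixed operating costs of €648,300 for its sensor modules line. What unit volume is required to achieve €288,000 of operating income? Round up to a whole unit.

87,098 sensor modules

Each unit contributes €27.31 − €16.56 = €10.75.
Required volume = (fixed costs + target profit) ÷ CM = (€648,300 + €288,000) ÷ €10.75 = 87,097.67, so 87,098 sensor modules.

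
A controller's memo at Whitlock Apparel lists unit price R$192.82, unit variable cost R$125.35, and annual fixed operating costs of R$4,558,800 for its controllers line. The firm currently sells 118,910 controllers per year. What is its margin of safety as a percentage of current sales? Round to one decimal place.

Each unit contributes R$192.82 − R$125.35 = R$67.47. Break-even units = R$4,558,800 ÷ R$67.47 = 67,567.81; break-even revenue = 67,567.81 × R$192.82 = R$13,028,424.72.
Current sales = 118,910 × R$192.82 = R$22,928,226.20.
Margin of safety = (R$22,928,226.20 − R$13,028,424.72) ÷ R$22,928,226.20 = 43.2%.

43.2%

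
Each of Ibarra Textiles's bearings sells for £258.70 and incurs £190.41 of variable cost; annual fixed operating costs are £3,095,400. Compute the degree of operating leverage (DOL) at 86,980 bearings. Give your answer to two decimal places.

Total contribution margin = 86,980 × £68.29 = £5,939,864.20.
Operating income = contribution − fixed costs = £5,939,864.20 − £3,095,400 = £2,844,464.20.
So DOL = total CM / EBIT = £5,939,864.20 / £2,844,464.20 = 2.0882.

2.09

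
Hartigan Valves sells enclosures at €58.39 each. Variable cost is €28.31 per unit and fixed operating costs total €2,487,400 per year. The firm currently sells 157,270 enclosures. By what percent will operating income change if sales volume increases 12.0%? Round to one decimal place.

+25.3%

At 157,270 units, contribution = 157,270 × €30.08 = €4,730,681.60.
Subtracting fixed costs: EBIT = €4,730,681.60 − €2,487,400 = €2,243,281.60.
So DOL = total CM / EBIT = €4,730,681.60 / €2,243,281.60 = 2.1088.
Operating income changes by 2.1088 × +12.0% = +25.3%.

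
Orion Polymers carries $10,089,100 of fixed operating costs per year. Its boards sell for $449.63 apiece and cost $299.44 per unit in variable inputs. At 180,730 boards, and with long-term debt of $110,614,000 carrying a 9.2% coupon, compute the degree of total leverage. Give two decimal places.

Total contribution margin = 180,730 × $150.19 = $27,143,838.70.
Operating income = contribution − fixed costs = $27,143,838.70 − $10,089,100 = $17,054,738.70. Interest = $10,176,488.00, so EBIT − I = $6,878,250.70.
DCL = contribution ÷ (EBIT − I) = $27,143,838.70 ÷ $6,878,250.70 = 3.9463.

3.95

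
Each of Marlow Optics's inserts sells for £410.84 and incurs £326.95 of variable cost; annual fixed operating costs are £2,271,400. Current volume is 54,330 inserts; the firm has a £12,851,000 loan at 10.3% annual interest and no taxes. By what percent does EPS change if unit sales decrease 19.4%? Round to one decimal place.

-91.8%

Contribution at this volume is 54,330 × £83.89 = £4,557,743.70.
EBIT = £4,557,743.70 − £2,271,400 = £2,286,343.70.
After interest of £1,323,653.00, pre-tax earnings = £962,690.70.
Degree of combined leverage = contribution ÷ (EBIT − I) = £4,557,743.70 ÷ £962,690.70 = 4.7344.
EPS therefore changes by 4.7344 × (-19.4%) = -91.8%.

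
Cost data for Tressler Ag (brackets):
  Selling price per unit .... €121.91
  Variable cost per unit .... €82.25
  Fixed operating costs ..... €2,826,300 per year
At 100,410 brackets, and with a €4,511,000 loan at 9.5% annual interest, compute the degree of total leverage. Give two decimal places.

At 100,410 units, contribution = 100,410 × €39.66 = €3,982,260.60.
Operating income = contribution − fixed costs = €3,982,260.60 − €2,826,300 = €1,155,960.60. Interest = €428,545.00, so EBIT − I = €727,415.60.
Degree of total leverage = total CM / (EBIT − interest) = €3,982,260.60 / €727,415.60 = 5.4745.

5.47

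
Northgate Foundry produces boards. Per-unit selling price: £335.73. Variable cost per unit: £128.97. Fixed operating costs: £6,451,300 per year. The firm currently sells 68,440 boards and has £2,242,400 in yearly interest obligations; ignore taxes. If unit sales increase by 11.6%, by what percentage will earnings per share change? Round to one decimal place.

At 68,440 units, contribution = 68,440 × £206.76 = £14,150,654.40.
Operating income = contribution − fixed costs = £14,150,654.40 − £6,451,300 = £7,699,354.40.
Interest = £2,242,400.00, so EBIT − I = £5,456,954.40.
Degree of combined leverage = contribution ÷ (EBIT − I) = £14,150,654.40 ÷ £5,456,954.40 = 2.5931.
%ΔEPS = DCL × %ΔSales = 2.5931 × +11.6% = +30.1%.

+30.1%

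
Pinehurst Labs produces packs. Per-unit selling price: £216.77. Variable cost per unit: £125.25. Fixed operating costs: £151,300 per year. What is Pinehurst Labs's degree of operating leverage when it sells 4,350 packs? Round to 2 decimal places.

At 4,350 units, contribution = 4,350 × £91.52 = £398,112.00.
EBIT = £398,112.00 − £151,300 = £246,812.00.
DOL = contribution ÷ EBIT = £398,112.00 ÷ £246,812.00 = 1.6130.

1.61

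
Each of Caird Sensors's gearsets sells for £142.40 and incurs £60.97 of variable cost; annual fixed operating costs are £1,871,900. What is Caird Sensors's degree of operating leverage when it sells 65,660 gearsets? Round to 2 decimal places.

At 65,660 units, contribution = 65,660 × £81.43 = £5,346,693.80.
Operating income = contribution − fixed costs = £5,346,693.80 − £1,871,900 = £3,474,793.80.
Degree of operating leverage = £5,346,693.80 / £3,474,793.80 = 1.5387.

1.54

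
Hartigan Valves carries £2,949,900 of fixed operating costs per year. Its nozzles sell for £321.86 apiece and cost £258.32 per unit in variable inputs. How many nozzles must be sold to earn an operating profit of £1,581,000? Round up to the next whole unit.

71,308 nozzles

Each unit contributes £321.86 − £258.32 = £63.54.
Units = (FC + target) / CM = (£2,949,900 + £1,581,000) / £63.54 = 71,307.84, so 71,308 nozzles.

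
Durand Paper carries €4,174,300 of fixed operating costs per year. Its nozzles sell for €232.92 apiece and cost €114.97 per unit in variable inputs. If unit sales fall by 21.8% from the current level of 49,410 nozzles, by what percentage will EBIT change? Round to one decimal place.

-76.8%

Total contribution margin = 49,410 × €117.95 = €5,827,909.50.
Subtracting fixed costs: EBIT = €5,827,909.50 − €4,174,300 = €1,653,609.50.
So DOL = total CM / EBIT = €5,827,909.50 / €1,653,609.50 = 3.5244.
So EBIT moves 3.5244 × (-21.8%) = -76.8%.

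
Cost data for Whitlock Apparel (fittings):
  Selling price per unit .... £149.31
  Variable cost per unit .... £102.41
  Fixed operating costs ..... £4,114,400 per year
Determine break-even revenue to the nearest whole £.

Contribution margin per unit = £149.31 − £102.41 = £46.90, a CM ratio of £46.90 ÷ £149.31 = 0.3141.
Break-even revenue = fixed costs × price ÷ CM = £4,114,400 × £149.31 ÷ £46.90 = £13,098,530.

£13,098,530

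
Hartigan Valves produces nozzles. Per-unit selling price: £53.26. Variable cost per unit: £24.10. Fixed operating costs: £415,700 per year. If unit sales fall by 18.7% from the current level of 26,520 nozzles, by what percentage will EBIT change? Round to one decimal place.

Contribution at this volume is 26,520 × £29.16 = £773,323.20.
EBIT = £773,323.20 − £415,700 = £357,623.20.
DOL = contribution ÷ EBIT = £773,323.20 ÷ £357,623.20 = 2.1624.
So EBIT moves 2.1624 × (-18.7%) = -40.4%.

-40.4%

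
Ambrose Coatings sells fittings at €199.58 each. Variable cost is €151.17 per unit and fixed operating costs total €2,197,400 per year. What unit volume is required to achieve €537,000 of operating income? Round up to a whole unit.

Contribution margin per unit = €199.58 − €151.17 = €48.41.
Required volume = (fixed costs + target profit) ÷ CM = (€2,197,400 + €537,000) ÷ €48.41 = 56,484.20, so 56,485 fittings.

56,485 fittings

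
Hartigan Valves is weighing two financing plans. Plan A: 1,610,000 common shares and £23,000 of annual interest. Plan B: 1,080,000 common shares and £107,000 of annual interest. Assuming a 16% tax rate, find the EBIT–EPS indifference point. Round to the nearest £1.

Set EPS_A = EPS_B: (EBIT − £23,000)(1 − 0.16) ÷ 1,610,000 = (EBIT − £107,000)(1 − 0.16) ÷ 1,080,000.
The (1 − t) factor cancels: (EBIT − 23,000) × 1,080,000 = (EBIT − 107,000) × 1,610,000.
EBIT × (1,610,000 − 1,080,000) = 107,000 × 1,610,000 − 23,000 × 1,080,000 = 147,430,000,000, so EBIT = 147,430,000,000 ÷ 530,000 = 278,169.81.

£278,170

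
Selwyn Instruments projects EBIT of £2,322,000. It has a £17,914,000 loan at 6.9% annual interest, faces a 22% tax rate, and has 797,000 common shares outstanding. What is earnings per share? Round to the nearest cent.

£1.06

Pre-tax income = £2,322,000 − £1,236,066.00 = £1,085,934.00.
Net income = £1,085,934.00 × (1 − 0.22) = £847,028.52.
Per share: £847,028.52 / 797,000 shares = £1.06.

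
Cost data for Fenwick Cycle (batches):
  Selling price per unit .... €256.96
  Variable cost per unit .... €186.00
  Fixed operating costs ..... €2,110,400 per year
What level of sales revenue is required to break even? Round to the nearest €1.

CM per unit = €256.96 − €186.00 = €70.96; CM ratio = €70.96 / €256.96 = 0.2762.
Break-even revenue = fixed costs × price ÷ CM = €2,110,400 × €256.96 ÷ €70.96 = €7,642,170.

€7,642,170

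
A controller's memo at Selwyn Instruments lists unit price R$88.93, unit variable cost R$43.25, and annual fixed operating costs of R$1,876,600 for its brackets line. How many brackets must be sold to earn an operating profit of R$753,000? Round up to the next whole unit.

Each unit contributes R$88.93 − R$43.25 = R$45.68.
Units = (FC + target) / CM = (R$1,876,600 + R$753,000) / R$45.68 = 57,565.67, so 57,566 brackets.

57,566 brackets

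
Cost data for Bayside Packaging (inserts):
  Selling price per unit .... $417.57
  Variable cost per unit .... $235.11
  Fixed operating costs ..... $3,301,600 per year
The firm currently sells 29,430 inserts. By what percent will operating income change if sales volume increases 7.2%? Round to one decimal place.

+18.7%

Total contribution margin = 29,430 × $182.46 = $5,369,797.80.
Subtracting fixed costs: EBIT = $5,369,797.80 − $3,301,600 = $2,068,197.80.
Degree of operating leverage = $5,369,797.80 / $2,068,197.80 = 2.5964.
Operating income changes by 2.5964 × +7.2% = +18.7%.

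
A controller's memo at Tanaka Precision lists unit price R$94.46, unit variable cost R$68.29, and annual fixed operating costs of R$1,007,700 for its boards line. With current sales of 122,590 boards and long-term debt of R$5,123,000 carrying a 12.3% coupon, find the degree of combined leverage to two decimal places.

2.04

Contribution at this volume is 122,590 × R$26.17 = R$3,208,180.30.
Subtracting fixed costs: EBIT = R$3,208,180.30 − R$1,007,700 = R$2,200,480.30. Interest = R$630,129.00, so EBIT − I = R$1,570,351.30.
DCL = contribution ÷ (EBIT − I) = R$3,208,180.30 ÷ R$1,570,351.30 = 2.0430.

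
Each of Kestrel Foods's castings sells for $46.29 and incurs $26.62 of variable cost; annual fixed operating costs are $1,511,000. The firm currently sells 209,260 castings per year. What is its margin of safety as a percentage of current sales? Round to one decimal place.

Unit CM = price − variable cost = $46.29 − $26.62 = $19.67. Break-even units = $1,511,000 ÷ $19.67 = 76,817.49; break-even revenue = 76,817.49 × $46.29 = $3,555,881.55.
Current sales = 209,260 × $46.29 = $9,686,645.40.
Margin of safety = ($9,686,645.40 − $3,555,881.55) ÷ $9,686,645.40 = 63.3%.

63.3%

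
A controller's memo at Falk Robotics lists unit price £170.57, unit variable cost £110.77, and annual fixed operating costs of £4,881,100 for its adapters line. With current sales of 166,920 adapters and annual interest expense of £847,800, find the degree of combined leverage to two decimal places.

Contribution at this volume is 166,920 × £59.80 = £9,981,816.00.
EBIT = £9,981,816.00 − £4,881,100 = £5,100,716.00. Interest = £847,800.00.
DOL = £9,981,816.00 ÷ £5,100,716.00 = 1.9569; DFL = £5,100,716.00 ÷ £4,252,916.00 = 1.1993.
DCL = DOL × DFL = 1.9569 × 1.1993 = 2.3469.

2.35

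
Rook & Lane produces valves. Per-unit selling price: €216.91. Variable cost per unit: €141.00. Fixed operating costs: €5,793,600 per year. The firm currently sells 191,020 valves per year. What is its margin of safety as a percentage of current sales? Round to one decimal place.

Unit CM = price − variable cost = €216.91 − €141.00 = €75.91. Break-even units = €5,793,600 ÷ €75.91 = 76,321.96; break-even revenue = 76,321.96 × €216.91 = €16,554,996.39.
Current sales = 191,020 × €216.91 = €41,434,148.20.
Margin of safety = (€41,434,148.20 − €16,554,996.39) ÷ €41,434,148.20 = 60.0%.

60.0%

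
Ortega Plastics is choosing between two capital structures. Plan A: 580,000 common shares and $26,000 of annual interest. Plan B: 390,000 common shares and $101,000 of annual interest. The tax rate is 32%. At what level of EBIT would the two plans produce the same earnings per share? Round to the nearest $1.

$254,947

At indifference, (EBIT − 26,000)(1 − t)/580,000 = (EBIT − 101,000)(1 − t)/390,000.
Cancelling (1 − t) and cross-multiplying: 390,000·(EBIT − 26,000) = 580,000·(EBIT − 101,000).
Solving, EBIT = (101,000·580,000 − 26,000·390,000) / (580,000 − 390,000) = 48,440,000,000 / 190,000 = 254,947.37.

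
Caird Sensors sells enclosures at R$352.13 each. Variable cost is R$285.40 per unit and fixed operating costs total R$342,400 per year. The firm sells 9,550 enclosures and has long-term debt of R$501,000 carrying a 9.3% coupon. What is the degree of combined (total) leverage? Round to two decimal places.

2.57

At 9,550 units, contribution = 9,550 × R$66.73 = R$637,271.50.
Subtracting fixed costs: EBIT = R$637,271.50 − R$342,400 = R$294,871.50. Interest = R$46,593.00.
DOL = R$637,271.50 ÷ R$294,871.50 = 2.1612; DFL = R$294,871.50 ÷ R$248,278.50 = 1.1877.
Combined leverage = 2.1612 × 1.1877 = 2.5669.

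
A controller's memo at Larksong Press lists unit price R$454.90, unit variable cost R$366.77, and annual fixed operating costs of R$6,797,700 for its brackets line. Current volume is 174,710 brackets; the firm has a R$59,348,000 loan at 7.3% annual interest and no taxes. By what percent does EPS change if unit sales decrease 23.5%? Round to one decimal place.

-84.8%

Total contribution margin = 174,710 × R$88.13 = R$15,397,192.30.
Operating income = contribution − fixed costs = R$15,397,192.30 − R$6,797,700 = R$8,599,492.30.
After interest of R$4,332,404.00, pre-tax earnings = R$4,267,088.30.
Degree of combined leverage = contribution ÷ (EBIT − I) = R$15,397,192.30 ÷ R$4,267,088.30 = 3.6084.
EPS therefore changes by 3.6084 × (-23.5%) = -84.8%.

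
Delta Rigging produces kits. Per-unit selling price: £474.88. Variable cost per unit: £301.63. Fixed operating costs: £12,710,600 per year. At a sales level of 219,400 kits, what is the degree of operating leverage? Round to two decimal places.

1.50

At 219,400 units, contribution = 219,400 × £173.25 = £38,011,050.00.
EBIT = £38,011,050.00 − £12,710,600 = £25,300,450.00.
Degree of operating leverage = £38,011,050.00 / £25,300,450.00 = 1.5024.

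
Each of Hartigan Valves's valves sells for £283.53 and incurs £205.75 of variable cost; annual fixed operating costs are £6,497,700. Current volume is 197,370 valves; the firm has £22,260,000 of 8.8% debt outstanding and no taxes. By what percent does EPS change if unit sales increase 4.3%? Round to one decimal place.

+9.6%

At 197,370 units, contribution = 197,370 × £77.78 = £15,351,438.60.
EBIT = £15,351,438.60 − £6,497,700 = £8,853,738.60.
After interest of £1,958,880.00, pre-tax earnings = £6,894,858.60.
Degree of combined leverage = contribution ÷ (EBIT − I) = £15,351,438.60 ÷ £6,894,858.60 = 2.2265.
%ΔEPS = DCL × %ΔSales = 2.2265 × +4.3% = +9.6%.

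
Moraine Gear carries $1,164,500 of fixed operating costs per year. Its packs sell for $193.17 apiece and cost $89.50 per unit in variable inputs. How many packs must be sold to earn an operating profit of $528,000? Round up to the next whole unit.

Unit CM = price − variable cost = $193.17 − $89.50 = $103.67.
Required volume = (fixed costs + target profit) ÷ CM = ($1,164,500 + $528,000) ÷ $103.67 = 16,325.84, so 16,326 packs.

16,326 packs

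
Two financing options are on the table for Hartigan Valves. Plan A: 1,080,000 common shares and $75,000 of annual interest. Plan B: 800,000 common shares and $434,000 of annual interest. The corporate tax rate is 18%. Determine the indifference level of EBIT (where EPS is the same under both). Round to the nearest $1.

Set EPS_A = EPS_B: (EBIT − $75,000)(1 − 0.18) ÷ 1,080,000 = (EBIT − $434,000)(1 − 0.18) ÷ 800,000.
Cancelling (1 − t) and cross-multiplying: 800,000·(EBIT − 75,000) = 1,080,000·(EBIT − 434,000).
EBIT × (1,080,000 − 800,000) = 434,000 × 1,080,000 − 75,000 × 800,000 = 408,720,000,000, so EBIT = 408,720,000,000 ÷ 280,000 = 1,459,714.29.

$1,459,714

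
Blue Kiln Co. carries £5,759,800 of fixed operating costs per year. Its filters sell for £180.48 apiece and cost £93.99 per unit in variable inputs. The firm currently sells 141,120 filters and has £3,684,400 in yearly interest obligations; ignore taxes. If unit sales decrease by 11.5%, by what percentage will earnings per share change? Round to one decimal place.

Contribution at this volume is 141,120 × £86.49 = £12,205,468.80.
Operating income = contribution − fixed costs = £12,205,468.80 − £5,759,800 = £6,445,668.80.
Interest = £3,684,400.00, so EBIT − I = £2,761,268.80.
Degree of combined leverage = contribution ÷ (EBIT − I) = £12,205,468.80 ÷ £2,761,268.80 = 4.4202.
%ΔEPS = DCL × %ΔSales = 4.4202 × -11.5% = -50.8%.

-50.8%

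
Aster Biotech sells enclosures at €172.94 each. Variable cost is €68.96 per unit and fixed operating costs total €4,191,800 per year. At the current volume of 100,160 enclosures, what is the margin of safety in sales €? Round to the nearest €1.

Each unit contributes €172.94 − €68.96 = €103.98. Break-even units = €4,191,800 ÷ €103.98 = 40,313.52; break-even revenue = 40,313.52 × €172.94 = €6,971,820.47.
Current sales = 100,160 × €172.94 = €17,321,670.40.
Margin of safety = €17,321,670.40 − €6,971,820.47 = €10,349,850.

€10,349,850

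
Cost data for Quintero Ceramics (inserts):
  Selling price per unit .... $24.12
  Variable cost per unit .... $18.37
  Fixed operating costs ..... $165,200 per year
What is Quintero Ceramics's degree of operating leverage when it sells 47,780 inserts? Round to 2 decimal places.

At 47,780 units, contribution = 47,780 × $5.75 = $274,735.00.
Operating income = contribution − fixed costs = $274,735.00 − $165,200 = $109,535.00.
So DOL = total CM / EBIT = $274,735.00 / $109,535.00 = 2.5082.

2.51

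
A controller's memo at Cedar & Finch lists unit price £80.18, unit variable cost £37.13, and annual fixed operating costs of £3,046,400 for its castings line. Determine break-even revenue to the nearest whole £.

£5,673,876

CM per unit = £80.18 − £37.13 = £43.05; CM ratio = £43.05 / £80.18 = 0.5369.
Break-even revenue = fixed costs × price ÷ CM = £3,046,400 × £80.18 ÷ £43.05 = £5,673,876.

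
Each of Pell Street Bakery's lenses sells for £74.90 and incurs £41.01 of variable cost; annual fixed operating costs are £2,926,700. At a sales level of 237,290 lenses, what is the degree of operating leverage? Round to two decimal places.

1.57

Contribution at this volume is 237,290 × £33.89 = £8,041,758.10.
Operating income = contribution − fixed costs = £8,041,758.10 − £2,926,700 = £5,115,058.10.
Degree of operating leverage = £8,041,758.10 / £5,115,058.10 = 1.5722.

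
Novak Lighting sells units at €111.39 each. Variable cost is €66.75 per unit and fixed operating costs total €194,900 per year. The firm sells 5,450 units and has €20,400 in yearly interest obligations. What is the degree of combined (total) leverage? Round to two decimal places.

8.69

Total contribution margin = 5,450 × €44.64 = €243,288.00.
EBIT = €243,288.00 − €194,900 = €48,388.00. Interest = €20,400.00.
DOL = €243,288.00 ÷ €48,388.00 = 5.0279; DFL = €48,388.00 ÷ €27,988.00 = 1.7289.
DCL = DOL × DFL = 5.0279 × 1.7289 = 8.6927.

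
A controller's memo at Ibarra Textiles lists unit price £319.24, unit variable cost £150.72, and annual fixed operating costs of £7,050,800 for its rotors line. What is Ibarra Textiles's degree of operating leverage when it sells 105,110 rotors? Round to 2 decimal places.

1.66

Total contribution margin = 105,110 × £168.52 = £17,713,137.20.
Operating income = contribution − fixed costs = £17,713,137.20 − £7,050,800 = £10,662,337.20.
Degree of operating leverage = £17,713,137.20 / £10,662,337.20 = 1.6613.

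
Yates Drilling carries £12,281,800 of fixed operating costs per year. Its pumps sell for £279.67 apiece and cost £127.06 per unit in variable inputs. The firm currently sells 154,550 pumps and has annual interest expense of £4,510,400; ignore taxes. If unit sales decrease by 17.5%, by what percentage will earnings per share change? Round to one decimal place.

-60.8%

At 154,550 units, contribution = 154,550 × £152.61 = £23,585,875.50.
EBIT = £23,585,875.50 − £12,281,800 = £11,304,075.50.
After interest of £4,510,400.00, pre-tax earnings = £6,793,675.50.
DCL = total CM / (EBIT − I) = £23,585,875.50 / £6,793,675.50 = 3.4717.
EPS therefore changes by 3.4717 × (-17.5%) = -60.8%.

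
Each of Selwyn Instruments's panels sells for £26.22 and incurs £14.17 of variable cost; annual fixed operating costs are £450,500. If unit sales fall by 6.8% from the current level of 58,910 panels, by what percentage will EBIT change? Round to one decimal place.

-18.6%

At 58,910 units, contribution = 58,910 × £12.05 = £709,865.50.
Operating income = contribution − fixed costs = £709,865.50 − £450,500 = £259,365.50.
So DOL = total CM / EBIT = £709,865.50 / £259,365.50 = 2.7369.
Operating income changes by 2.7369 × -6.8% = -18.6%.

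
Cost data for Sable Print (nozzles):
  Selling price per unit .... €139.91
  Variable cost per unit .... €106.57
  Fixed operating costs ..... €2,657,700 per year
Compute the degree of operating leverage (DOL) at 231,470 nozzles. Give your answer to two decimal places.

Contribution at this volume is 231,470 × €33.34 = €7,717,209.80.
Operating income = contribution − fixed costs = €7,717,209.80 − €2,657,700 = €5,059,509.80.
Degree of operating leverage = €7,717,209.80 / €5,059,509.80 = 1.5253.

1.53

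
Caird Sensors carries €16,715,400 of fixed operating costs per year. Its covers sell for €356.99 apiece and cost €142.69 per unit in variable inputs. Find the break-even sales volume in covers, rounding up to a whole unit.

78,000 covers

Contribution margin per unit = €356.99 − €142.69 = €214.30.
Units to break even: €16,715,400 ÷ €214.30 = 78,000.00, rounded up to 78,000.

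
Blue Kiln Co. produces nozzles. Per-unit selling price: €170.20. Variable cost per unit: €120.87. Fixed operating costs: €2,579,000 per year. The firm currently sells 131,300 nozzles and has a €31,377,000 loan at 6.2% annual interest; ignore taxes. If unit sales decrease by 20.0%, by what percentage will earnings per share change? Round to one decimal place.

At 131,300 units, contribution = 131,300 × €49.33 = €6,477,029.00.
Operating income = contribution − fixed costs = €6,477,029.00 − €2,579,000 = €3,898,029.00.
Interest = €1,945,374.00, so EBIT − I = €1,952,655.00.
DCL = total CM / (EBIT − I) = €6,477,029.00 / €1,952,655.00 = 3.3170.
EPS therefore changes by 3.3170 × (-20.0%) = -66.3%.

-66.3%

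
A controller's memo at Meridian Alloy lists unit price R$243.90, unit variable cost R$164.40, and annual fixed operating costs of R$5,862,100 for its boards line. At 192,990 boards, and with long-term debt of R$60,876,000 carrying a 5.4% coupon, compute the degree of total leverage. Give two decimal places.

Total contribution margin = 192,990 × R$79.50 = R$15,342,705.00.
Subtracting fixed costs: EBIT = R$15,342,705.00 − R$5,862,100 = R$9,480,605.00. Interest = R$3,287,304.00.
DOL = R$15,342,705.00 ÷ R$9,480,605.00 = 1.6183; DFL = R$9,480,605.00 ÷ R$6,193,301.00 = 1.5308.
DCL = DOL × DFL = 1.6183 × 1.5308 = 2.4773.

2.48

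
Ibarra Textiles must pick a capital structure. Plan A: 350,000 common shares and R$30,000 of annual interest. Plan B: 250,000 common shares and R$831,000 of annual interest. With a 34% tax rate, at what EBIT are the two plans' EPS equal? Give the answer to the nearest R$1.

At indifference, (EBIT − 30,000)(1 − t)/350,000 = (EBIT − 831,000)(1 − t)/250,000.
Cancelling (1 − t) and cross-multiplying: 250,000·(EBIT − 30,000) = 350,000·(EBIT − 831,000).
Solving, EBIT = (831,000·350,000 − 30,000·250,000) / (350,000 − 250,000) = 283,350,000,000 / 100,000 = 2,833,500.00.

R$2,833,500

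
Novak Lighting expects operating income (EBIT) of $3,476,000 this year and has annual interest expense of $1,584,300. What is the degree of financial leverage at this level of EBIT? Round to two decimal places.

1.84

Interest = $1,584,300.00.
Degree of financial leverage = EBIT / (EBIT − interest) = $3,476,000 / $1,891,700.00 = 1.8375.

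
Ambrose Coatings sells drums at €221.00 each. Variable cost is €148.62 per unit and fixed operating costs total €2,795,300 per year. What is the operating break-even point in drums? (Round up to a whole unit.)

38,620 drums

Unit CM = price − variable cost = €221.00 − €148.62 = €72.38.
Units to break even: €2,795,300 ÷ €72.38 = 38,619.78, rounded up to 38,620.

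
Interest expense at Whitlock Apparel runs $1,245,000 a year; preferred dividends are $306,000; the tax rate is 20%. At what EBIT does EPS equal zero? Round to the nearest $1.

$1,627,500

Grossing the preferred dividend up to pre-tax terms: $306,000 / (1 − 0.20) = $382,500.00.
Financial break-even EBIT = interest + D_p ÷ (1 − t) = $1,245,000 + $382,500.00 = $1,627,500.00.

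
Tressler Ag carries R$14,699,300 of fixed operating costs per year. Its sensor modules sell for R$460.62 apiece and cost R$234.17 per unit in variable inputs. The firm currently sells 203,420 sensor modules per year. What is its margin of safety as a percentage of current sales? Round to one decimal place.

Contribution margin per unit = R$460.62 − R$234.17 = R$226.45. Break-even units = R$14,699,300 ÷ R$226.45 = 64,911.90; break-even revenue = 64,911.90 × R$460.62 = R$29,899,719.88.
Actual sales revenue = 203,420 × R$460.62 = R$93,699,320.40.
Margin of safety = (R$93,699,320.40 − R$29,899,719.88) ÷ R$93,699,320.40 = 68.1%.

68.1%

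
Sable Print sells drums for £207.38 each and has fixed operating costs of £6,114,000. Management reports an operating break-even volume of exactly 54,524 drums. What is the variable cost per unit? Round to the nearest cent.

At break-even, FC = Q × (P − VC), so P − VC = £6,114,000 ÷ 54,524 = £112.1341.
Variable cost per unit = £207.38 − £112.1341 = £95.25.

£95.25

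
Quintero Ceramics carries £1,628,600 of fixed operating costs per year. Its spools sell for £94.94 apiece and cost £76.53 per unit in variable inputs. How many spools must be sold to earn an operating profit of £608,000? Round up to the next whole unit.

121,489 spools

Unit CM = price − variable cost = £94.94 − £76.53 = £18.41.
Required volume = (fixed costs + target profit) ÷ CM = (£1,628,600 + £608,000) ÷ £18.41 = 121,488.32, so 121,489 spools.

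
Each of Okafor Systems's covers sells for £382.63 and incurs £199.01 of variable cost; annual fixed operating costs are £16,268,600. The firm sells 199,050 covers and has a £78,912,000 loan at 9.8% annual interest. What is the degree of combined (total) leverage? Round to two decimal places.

2.91

Total contribution margin = 199,050 × £183.62 = £36,549,561.00.
EBIT = £36,549,561.00 − £16,268,600 = £20,280,961.00. Interest = £7,733,376.00, so EBIT − I = £12,547,585.00.
Degree of total leverage = total CM / (EBIT − interest) = £36,549,561.00 / £12,547,585.00 = 2.9129.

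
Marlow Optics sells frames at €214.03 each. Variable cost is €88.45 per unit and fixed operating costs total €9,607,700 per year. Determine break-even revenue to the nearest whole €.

Contribution margin per unit = €214.03 − €88.45 = €125.58, a CM ratio of €125.58 ÷ €214.03 = 0.5867.
Break-even sales = FC ÷ CM ratio = €9,607,700 × €214.03 / €125.58 = €16,374,710.

€16,374,710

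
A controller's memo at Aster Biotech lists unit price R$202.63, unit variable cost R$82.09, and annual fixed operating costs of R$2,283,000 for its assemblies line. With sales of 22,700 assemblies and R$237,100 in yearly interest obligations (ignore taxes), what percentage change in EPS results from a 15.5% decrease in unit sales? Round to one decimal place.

Total contribution margin = 22,700 × R$120.54 = R$2,736,258.00.
Subtracting fixed costs: EBIT = R$2,736,258.00 − R$2,283,000 = R$453,258.00.
Interest = R$237,100.00, so EBIT − I = R$216,158.00.
Degree of combined leverage = contribution ÷ (EBIT − I) = R$2,736,258.00 ÷ R$216,158.00 = 12.6586.
%ΔEPS = DCL × %ΔSales = 12.6586 × -15.5% = -196.2%.

-196.2%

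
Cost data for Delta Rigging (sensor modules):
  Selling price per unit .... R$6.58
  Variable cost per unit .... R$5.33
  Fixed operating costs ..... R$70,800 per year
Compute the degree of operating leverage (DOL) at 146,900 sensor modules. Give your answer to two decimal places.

1.63

At 146,900 units, contribution = 146,900 × R$1.25 = R$183,625.00.
Subtracting fixed costs: EBIT = R$183,625.00 − R$70,800 = R$112,825.00.
Degree of operating leverage = R$183,625.00 / R$112,825.00 = 1.6275.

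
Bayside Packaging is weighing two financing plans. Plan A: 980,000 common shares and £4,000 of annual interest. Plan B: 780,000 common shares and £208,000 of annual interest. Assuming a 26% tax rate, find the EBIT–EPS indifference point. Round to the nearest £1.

£1,003,600

Set EPS_A = EPS_B: (EBIT − £4,000)(1 − 0.26) ÷ 980,000 = (EBIT − £208,000)(1 − 0.26) ÷ 780,000.
Cancelling (1 − t) and cross-multiplying: 780,000·(EBIT − 4,000) = 980,000·(EBIT − 208,000).
EBIT × (980,000 − 780,000) = 208,000 × 980,000 − 4,000 × 780,000 = 200,720,000,000, so EBIT = 200,720,000,000 ÷ 200,000 = 1,003,600.00.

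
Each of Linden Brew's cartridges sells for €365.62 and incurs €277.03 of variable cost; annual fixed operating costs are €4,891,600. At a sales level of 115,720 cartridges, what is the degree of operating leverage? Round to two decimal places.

Contribution at this volume is 115,720 × €88.59 = €10,251,634.80.
Operating income = contribution − fixed costs = €10,251,634.80 − €4,891,600 = €5,360,034.80.
So DOL = total CM / EBIT = €10,251,634.80 / €5,360,034.80 = 1.9126.

1.91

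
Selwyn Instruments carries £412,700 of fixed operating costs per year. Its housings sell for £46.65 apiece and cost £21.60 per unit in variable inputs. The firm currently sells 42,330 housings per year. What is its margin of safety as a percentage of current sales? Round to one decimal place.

Contribution margin per unit = £46.65 − £21.60 = £25.05. Break-even units = £412,700 ÷ £25.05 = 16,475.05; break-even revenue = 16,475.05 × £46.65 = £768,561.08.
Actual sales revenue = 42,330 × £46.65 = £1,974,694.50.
Margin of safety = (£1,974,694.50 − £768,561.08) ÷ £1,974,694.50 = 61.1%.

61.1%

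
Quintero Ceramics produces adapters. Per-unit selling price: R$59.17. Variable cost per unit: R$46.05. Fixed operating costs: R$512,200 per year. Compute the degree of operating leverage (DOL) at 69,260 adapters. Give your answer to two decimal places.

Total contribution margin = 69,260 × R$13.12 = R$908,691.20.
Subtracting fixed costs: EBIT = R$908,691.20 − R$512,200 = R$396,491.20.
Degree of operating leverage = R$908,691.20 / R$396,491.20 = 2.2918.

2.29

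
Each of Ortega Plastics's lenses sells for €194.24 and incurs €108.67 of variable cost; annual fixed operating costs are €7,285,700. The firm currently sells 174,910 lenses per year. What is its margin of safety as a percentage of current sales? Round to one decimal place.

Contribution margin per unit = €194.24 − €108.67 = €85.57. Break-even units = €7,285,700 ÷ €85.57 = 85,143.16; break-even revenue = 85,143.16 × €194.24 = €16,538,206.94.
Actual sales revenue = 174,910 × €194.24 = €33,974,518.40.
Margin of safety = (€33,974,518.40 − €16,538,206.94) ÷ €33,974,518.40 = 51.3%.

51.3%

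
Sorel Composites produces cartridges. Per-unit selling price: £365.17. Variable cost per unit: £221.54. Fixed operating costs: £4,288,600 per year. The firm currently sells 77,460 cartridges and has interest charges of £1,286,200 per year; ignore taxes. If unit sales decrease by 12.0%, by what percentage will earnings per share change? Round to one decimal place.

-24.1%

Contribution at this volume is 77,460 × £143.63 = £11,125,579.80.
Operating income = contribution − fixed costs = £11,125,579.80 − £4,288,600 = £6,836,979.80.
Interest = £1,286,200.00, so EBIT − I = £5,550,779.80.
DCL = total CM / (EBIT − I) = £11,125,579.80 / £5,550,779.80 = 2.0043.
EPS therefore changes by 2.0043 × (-12.0%) = -24.1%.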